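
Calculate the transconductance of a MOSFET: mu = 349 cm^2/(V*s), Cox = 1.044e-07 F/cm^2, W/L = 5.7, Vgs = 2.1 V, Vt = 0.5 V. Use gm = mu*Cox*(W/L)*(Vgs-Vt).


Step 1: Vov = Vgs - Vt = 2.1 - 0.5 = 1.6 V
Step 2: gm = mu * Cox * (W/L) * Vov
Step 3: gm = 349 * 1.044e-07 * 5.7 * 1.6 = 3.32e-04 S

3.32e-04


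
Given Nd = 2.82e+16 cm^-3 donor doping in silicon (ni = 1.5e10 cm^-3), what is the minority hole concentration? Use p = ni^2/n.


Step 1: Since Nd >> ni, n ≈ Nd = 2.82e+16 cm^-3
Step 2: p = ni^2 / n = (1.5e10)^2 / 2.82e+16
Step 3: p = 2.25e20 / 2.82e+16 = 7.98e+03 cm^-3

7.98e+03


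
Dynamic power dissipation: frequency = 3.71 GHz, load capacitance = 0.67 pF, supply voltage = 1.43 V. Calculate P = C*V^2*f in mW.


Step 1: V^2 = 1.43^2 = 2.0449 V^2
Step 2: P = C*V^2*f = 0.67e-12 F * 2.0449 * 3.71e9 Hz
Step 3: P = 5.08300793e-03 W
Step 4: P = 5.083 mW

5.083


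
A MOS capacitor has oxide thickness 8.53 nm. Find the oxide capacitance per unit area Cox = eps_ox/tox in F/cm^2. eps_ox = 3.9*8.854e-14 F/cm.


Step 1: eps_ox = 3.9 * 8.854e-14 = 3.45306e-13 F/cm
Step 2: tox in cm = 8.53 nm * 1e-7 = 8.5300e-07 cm
Step 3: Cox = 3.45306e-13 / 8.5300e-07 = 4.05e-07 F/cm^2

4.05e-07


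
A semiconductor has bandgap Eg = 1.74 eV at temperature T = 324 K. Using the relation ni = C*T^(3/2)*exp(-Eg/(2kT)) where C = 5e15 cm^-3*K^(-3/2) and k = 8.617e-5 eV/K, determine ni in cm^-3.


Step 1: Compute kT = 8.617e-5 * 324 = 0.02791908 eV
Step 2: Exponent = -Eg/(2kT) = -1.74/(2*0.02791908) = -31.16149
Step 3: T^(3/2) = 324^1.5 = 5832.00
Step 4: ni = 5e15 * 5832.00 * exp(-31.16149) = 8.54e+05 cm^-3

8.54e+05


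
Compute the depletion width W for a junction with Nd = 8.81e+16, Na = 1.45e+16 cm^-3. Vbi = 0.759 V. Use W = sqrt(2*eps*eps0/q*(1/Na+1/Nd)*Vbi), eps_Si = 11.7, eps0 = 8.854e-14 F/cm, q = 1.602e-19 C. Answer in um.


Step 1: 1/Na + 1/Nd = 1/1.45e+16 + 1/8.81e+16 = 8.03163e-17
Step 2: 2*eps*eps0/q = 2*11.7*8.854e-14/1.602e-19 = 1.293281e+07
Step 3: W^2 = 1.293281e+07 * 8.03163e-17 * 0.759 = 7.88385e-10
Step 4: W = sqrt(7.88385e-10) = 2.808e-05 cm = 0.2808 um

0.2808


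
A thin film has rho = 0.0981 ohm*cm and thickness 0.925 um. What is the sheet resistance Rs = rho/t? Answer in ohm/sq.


Step 1: Convert thickness to cm: t = 0.925 um = 9.2500e-05 cm
Step 2: Rs = rho / t = 0.0981 / 9.2500e-05
Step 3: Rs = 1060.5 ohm/sq

1060.5


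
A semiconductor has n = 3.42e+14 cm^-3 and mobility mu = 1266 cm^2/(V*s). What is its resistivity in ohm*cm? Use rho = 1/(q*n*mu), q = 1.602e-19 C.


Step 1: sigma = q * n * mu = 1.602e-19 * 3.42e+14 * 1266 = 6.93621e-02 S/cm
Step 2: rho = 1 / sigma = 1 / 6.93621e-02 = 14.42 ohm*cm

14.42


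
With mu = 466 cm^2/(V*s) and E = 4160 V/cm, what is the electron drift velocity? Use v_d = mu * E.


Step 1: v_d = mu * E
Step 2: v_d = 466 * 4160 = 1938560
Step 3: v_d = 1.94e+06 cm/s

1.94e+06


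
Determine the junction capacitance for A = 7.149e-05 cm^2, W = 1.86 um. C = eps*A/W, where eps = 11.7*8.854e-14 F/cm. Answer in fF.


Step 1: eps_Si = 11.7 * 8.854e-14 = 1.035918e-12 F/cm
Step 2: W in cm = 1.86 * 1e-4 = 1.86e-04 cm
Step 3: C = 1.035918e-12 * 7.149e-05 / 1.86e-04 = 3.981601e-13 F
Step 4: C = 398.16 fF

398.16


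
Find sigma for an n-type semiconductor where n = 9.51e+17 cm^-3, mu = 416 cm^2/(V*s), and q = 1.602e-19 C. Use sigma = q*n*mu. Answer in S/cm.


Step 1: sigma = q * n * mu
Step 2: sigma = 1.602e-19 * 9.51e+17 * 416
Step 3: sigma = 6.338e+01 S/cm

6.338e+01


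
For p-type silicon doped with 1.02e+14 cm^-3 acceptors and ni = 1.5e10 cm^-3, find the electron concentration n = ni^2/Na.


Step 1: Majority hole concentration p ≈ Na = 1.02e+14 cm^-3
Step 2: n = ni^2 / Na = (1.5e10)^2 / 1.02e+14
Step 3: n = 2.21e+06 cm^-3

2.21e+06


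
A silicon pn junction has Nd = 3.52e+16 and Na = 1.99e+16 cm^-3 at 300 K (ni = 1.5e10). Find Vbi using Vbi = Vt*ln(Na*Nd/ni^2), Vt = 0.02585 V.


Step 1: Compute Na*Nd/ni^2 = 1.99e+16 * 3.52e+16 / (1.5e10)^2 = 3.1132e+12
Step 2: ln(3.1132e+12) = 28.7667
Step 3: Vbi = 0.02585 * 28.7667 = 0.744 V

0.744


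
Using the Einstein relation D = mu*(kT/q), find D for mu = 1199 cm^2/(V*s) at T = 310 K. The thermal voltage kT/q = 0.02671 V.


Step 1: D = mu * (kT/q)
Step 2: D = 1199 * 0.02671
Step 3: D = 32.03 cm^2/s

32.03


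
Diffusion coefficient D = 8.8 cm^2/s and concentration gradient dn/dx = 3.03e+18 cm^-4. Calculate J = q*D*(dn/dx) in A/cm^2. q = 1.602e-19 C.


Step 1: J = q * D * (dn/dx)
Step 2: J = 1.602e-19 * 8.8 * 3.03e+18
Step 3: J = 4.27e+00 A/cm^2

4.27e+00


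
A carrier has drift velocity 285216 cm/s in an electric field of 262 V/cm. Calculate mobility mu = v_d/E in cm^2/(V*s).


Step 1: mu = v_d / E
Step 2: mu = 285216 / 262
Step 3: mu = 1088.61 cm^2/(V*s)

1088.61


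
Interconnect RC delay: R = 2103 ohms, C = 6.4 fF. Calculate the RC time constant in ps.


Step 1: tau = R * C
Step 2: tau = 2103 * 6.4 fF = 2103 * 6.4e-15 F
Step 3: tau = 1.34592e-11 s = 13.4592 ps

13.4592


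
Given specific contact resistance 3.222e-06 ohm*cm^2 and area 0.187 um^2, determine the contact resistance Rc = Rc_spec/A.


Step 1: Convert area to cm^2: 0.187 um^2 = 1.8700e-09 cm^2
Step 2: Rc = Rc_spec / A = 3.222e-06 / 1.8700e-09
Step 3: Rc = 1.72e+03 ohms

1.72e+03


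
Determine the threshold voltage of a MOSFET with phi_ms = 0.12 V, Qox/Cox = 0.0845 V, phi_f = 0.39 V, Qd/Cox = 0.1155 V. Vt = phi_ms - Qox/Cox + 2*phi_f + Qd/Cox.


Step 1: Vt = phi_ms - Qox/Cox + 2*phi_f + Qd/Cox
Step 2: Vt = 0.12 - 0.0845 + 2*0.39 + 0.1155
Step 3: Vt = 0.12 - 0.0845 + 0.78 + 0.1155
Step 4: Vt = 0.931 V

0.931


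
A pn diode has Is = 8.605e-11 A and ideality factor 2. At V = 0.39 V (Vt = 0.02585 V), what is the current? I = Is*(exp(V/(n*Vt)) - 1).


Step 1: V/(n*Vt) = 0.39/(2*0.02585) = 7.5435
Step 2: exp(7.5435) = 1.8884e+03
Step 3: I = 8.605e-11 * (1.8884e+03 - 1) = 1.62e-07 A

1.62e-07


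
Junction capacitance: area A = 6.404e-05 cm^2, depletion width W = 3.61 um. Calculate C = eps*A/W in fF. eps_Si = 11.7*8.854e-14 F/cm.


Step 1: eps_Si = 11.7 * 8.854e-14 = 1.035918e-12 F/cm
Step 2: W in cm = 3.61 * 1e-4 = 3.61e-04 cm
Step 3: C = 1.035918e-12 * 6.404e-05 / 3.61e-04 = 1.837678e-13 F
Step 4: C = 183.77 fF

183.77


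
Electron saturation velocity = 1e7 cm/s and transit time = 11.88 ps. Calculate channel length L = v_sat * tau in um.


Step 1: tau in seconds = 11.88 ps * 1e-12 = 1.1880e-11 s
Step 2: L = v_sat * tau = 1e7 * 1.1880e-11 = 1.1880e-04 cm
Step 3: L in um = 1.1880e-04 * 1e4 = 1.188 um

1.188


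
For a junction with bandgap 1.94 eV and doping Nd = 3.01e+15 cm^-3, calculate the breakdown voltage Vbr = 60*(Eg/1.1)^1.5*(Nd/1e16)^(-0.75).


Step 1: Eg/1.1 = 1.94/1.1 = 1.763636
Step 2: (Eg/1.1)^1.5 = 1.763636^1.5 = 2.342143
Step 3: (Nd/1e16)^(-0.75) = (0.301)^(-0.75) = 2.460793
Step 4: Vbr = 60 * 2.342143 * 2.460793 = 345.8 V

345.8


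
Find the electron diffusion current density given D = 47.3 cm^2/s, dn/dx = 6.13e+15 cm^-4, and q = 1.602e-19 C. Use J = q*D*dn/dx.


Step 1: J = q * D * (dn/dx)
Step 2: J = 1.602e-19 * 47.3 * 6.13e+15
Step 3: J = 4.64e-02 A/cm^2

4.64e-02


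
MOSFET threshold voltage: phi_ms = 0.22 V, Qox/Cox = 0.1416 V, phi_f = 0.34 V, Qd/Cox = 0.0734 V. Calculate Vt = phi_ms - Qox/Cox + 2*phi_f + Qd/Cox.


Step 1: Vt = phi_ms - Qox/Cox + 2*phi_f + Qd/Cox
Step 2: Vt = 0.22 - 0.1416 + 2*0.34 + 0.0734
Step 3: Vt = 0.22 - 0.1416 + 0.68 + 0.0734
Step 4: Vt = 0.8318 V

0.8318


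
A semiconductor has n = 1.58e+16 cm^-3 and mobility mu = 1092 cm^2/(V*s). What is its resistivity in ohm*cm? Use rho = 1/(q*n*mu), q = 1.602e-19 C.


Step 1: sigma = q * n * mu = 1.602e-19 * 1.58e+16 * 1092 = 2.76403e+00 S/cm
Step 2: rho = 1 / sigma = 1 / 2.76403e+00 = 0.3618 ohm*cm

0.3618


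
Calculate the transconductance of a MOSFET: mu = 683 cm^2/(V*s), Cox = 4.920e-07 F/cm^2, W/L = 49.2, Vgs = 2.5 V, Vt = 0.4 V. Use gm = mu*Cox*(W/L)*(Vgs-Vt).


Step 1: Vov = Vgs - Vt = 2.5 - 0.4 = 2.1 V
Step 2: gm = mu * Cox * (W/L) * Vov
Step 3: gm = 683 * 4.920e-07 * 49.2 * 2.1 = 3.47e-02 S

3.47e-02


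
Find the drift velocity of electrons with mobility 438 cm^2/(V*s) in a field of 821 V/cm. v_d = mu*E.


Step 1: v_d = mu * E
Step 2: v_d = 438 * 821 = 359598
Step 3: v_d = 3.60e+05 cm/s

3.60e+05


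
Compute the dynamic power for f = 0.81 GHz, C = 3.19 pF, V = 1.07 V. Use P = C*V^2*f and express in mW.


Step 1: V^2 = 1.07^2 = 1.1449 V^2
Step 2: P = C*V^2*f = 3.19e-12 F * 1.1449 * 0.81e9 Hz
Step 3: P = 2.95830711e-03 W
Step 4: P = 2.958 mW

2.958


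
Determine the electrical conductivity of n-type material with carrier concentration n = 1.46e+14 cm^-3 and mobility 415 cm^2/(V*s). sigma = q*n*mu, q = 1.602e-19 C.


Step 1: sigma = q * n * mu
Step 2: sigma = 1.602e-19 * 1.46e+14 * 415
Step 3: sigma = 9.707e-03 S/cm

9.707e-03


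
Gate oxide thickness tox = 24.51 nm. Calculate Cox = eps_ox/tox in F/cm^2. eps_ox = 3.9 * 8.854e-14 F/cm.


Step 1: eps_ox = 3.9 * 8.854e-14 = 3.45306e-13 F/cm
Step 2: tox in cm = 24.51 nm * 1e-7 = 2.4510e-06 cm
Step 3: Cox = 3.45306e-13 / 2.4510e-06 = 1.41e-07 F/cm^2

1.41e-07


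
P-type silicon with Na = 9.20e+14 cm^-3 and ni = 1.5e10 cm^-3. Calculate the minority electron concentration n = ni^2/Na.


Step 1: Majority hole concentration p ≈ Na = 9.20e+14 cm^-3
Step 2: n = ni^2 / Na = (1.5e10)^2 / 9.20e+14
Step 3: n = 2.45e+05 cm^-3

2.45e+05


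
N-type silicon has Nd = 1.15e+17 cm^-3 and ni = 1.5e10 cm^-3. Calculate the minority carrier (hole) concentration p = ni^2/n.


Step 1: Since Nd >> ni, n ≈ Nd = 1.15e+17 cm^-3
Step 2: p = ni^2 / n = (1.5e10)^2 / 1.15e+17
Step 3: p = 2.25e20 / 1.15e+17 = 1.96e+03 cm^-3

1.96e+03


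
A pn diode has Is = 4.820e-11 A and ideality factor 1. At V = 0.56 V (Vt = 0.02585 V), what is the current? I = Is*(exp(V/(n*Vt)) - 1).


Step 1: V/(n*Vt) = 0.56/(1*0.02585) = 21.6634
Step 2: exp(21.6634) = 2.5603e+09
Step 3: I = 4.820e-11 * (2.5603e+09 - 1) = 1.23e-01 A

1.23e-01


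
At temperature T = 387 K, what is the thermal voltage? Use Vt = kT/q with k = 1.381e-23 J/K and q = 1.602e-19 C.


Step 1: kT = 1.381e-23 * 387 = 5.34447e-21 J
Step 2: Vt = kT/q = 5.34447e-21 / 1.602e-19
Step 3: Vt = 0.03336 V

0.03336


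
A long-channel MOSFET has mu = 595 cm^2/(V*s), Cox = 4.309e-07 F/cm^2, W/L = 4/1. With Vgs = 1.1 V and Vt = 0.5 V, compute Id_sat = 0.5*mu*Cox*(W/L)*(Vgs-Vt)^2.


Step 1: Overdrive voltage Vov = Vgs - Vt = 1.1 - 0.5 = 0.6 V
Step 2: W/L = 4/1 = 4
Step 3: Id = 0.5 * 595 * 4.309e-07 * 4 * 0.6^2
Step 4: Id = 1.85e-04 A

1.85e-04


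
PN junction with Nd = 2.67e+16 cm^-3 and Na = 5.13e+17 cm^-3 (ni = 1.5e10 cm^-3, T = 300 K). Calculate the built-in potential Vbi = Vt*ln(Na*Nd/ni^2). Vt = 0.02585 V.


Step 1: Compute Na*Nd/ni^2 = 5.13e+17 * 2.67e+16 / (1.5e10)^2 = 6.0876e+13
Step 2: ln(6.0876e+13) = 31.7399
Step 3: Vbi = 0.02585 * 31.7399 = 0.82 V

0.82


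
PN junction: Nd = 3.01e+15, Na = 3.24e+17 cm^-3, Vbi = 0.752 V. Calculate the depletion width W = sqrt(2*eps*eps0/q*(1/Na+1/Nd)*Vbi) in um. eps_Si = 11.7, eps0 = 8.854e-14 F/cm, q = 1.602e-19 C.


Step 1: 1/Na + 1/Nd = 1/3.24e+17 + 1/3.01e+15 = 3.35312e-16
Step 2: 2*eps*eps0/q = 2*11.7*8.854e-14/1.602e-19 = 1.293281e+07
Step 3: W^2 = 1.293281e+07 * 3.35312e-16 * 0.752 = 3.26107e-09
Step 4: W = sqrt(3.26107e-09) = 5.711e-05 cm = 0.5711 um

0.5711


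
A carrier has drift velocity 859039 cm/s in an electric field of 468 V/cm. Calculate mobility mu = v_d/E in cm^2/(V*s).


Step 1: mu = v_d / E
Step 2: mu = 859039 / 468
Step 3: mu = 1835.55 cm^2/(V*s)

1835.55


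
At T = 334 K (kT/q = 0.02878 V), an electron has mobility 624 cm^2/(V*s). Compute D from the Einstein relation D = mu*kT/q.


Step 1: D = mu * (kT/q)
Step 2: D = 624 * 0.02878
Step 3: D = 17.96 cm^2/s

17.96


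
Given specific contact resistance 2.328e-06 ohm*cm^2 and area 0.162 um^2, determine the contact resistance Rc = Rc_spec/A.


Step 1: Convert area to cm^2: 0.162 um^2 = 1.6200e-09 cm^2
Step 2: Rc = Rc_spec / A = 2.328e-06 / 1.6200e-09
Step 3: Rc = 1.44e+03 ohms

1.44e+03


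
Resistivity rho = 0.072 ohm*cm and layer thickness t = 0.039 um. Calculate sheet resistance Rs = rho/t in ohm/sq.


Step 1: Convert thickness to cm: t = 0.039 um = 3.9000e-06 cm
Step 2: Rs = rho / t = 0.072 / 3.9000e-06
Step 3: Rs = 18461.5 ohm/sq

18461.5


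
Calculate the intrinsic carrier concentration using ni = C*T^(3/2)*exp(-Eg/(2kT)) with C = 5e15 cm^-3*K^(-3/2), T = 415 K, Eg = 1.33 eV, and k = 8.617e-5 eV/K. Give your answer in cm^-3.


Step 1: Compute kT = 8.617e-5 * 415 = 0.03576055 eV
Step 2: Exponent = -Eg/(2kT) = -1.33/(2*0.03576055) = -18.59591
Step 3: T^(3/2) = 415^1.5 = 8454.19
Step 4: ni = 5e15 * 8454.19 * exp(-18.59591) = 3.55e+11 cm^-3

3.55e+11


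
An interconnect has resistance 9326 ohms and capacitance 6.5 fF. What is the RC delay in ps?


Step 1: tau = R * C
Step 2: tau = 9326 * 6.5 fF = 9326 * 6.5e-15 F
Step 3: tau = 6.0619e-11 s = 60.619 ps

60.619


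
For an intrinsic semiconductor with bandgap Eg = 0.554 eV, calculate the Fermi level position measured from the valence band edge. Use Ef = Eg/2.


Step 1: For an intrinsic semiconductor, the Fermi level sits at midgap.
Step 2: Ef = Eg / 2 = 0.554 / 2 = 0.277 eV

0.277


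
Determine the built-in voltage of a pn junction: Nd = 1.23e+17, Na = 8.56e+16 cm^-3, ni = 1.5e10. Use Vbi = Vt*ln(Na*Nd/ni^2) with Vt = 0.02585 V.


Step 1: Compute Na*Nd/ni^2 = 8.56e+16 * 1.23e+17 / (1.5e10)^2 = 4.6795e+13
Step 2: ln(4.6795e+13) = 31.4768
Step 3: Vbi = 0.02585 * 31.4768 = 0.814 V

0.814


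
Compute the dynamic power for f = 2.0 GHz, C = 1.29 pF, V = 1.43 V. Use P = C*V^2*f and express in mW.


Step 1: V^2 = 1.43^2 = 2.0449 V^2
Step 2: P = C*V^2*f = 1.29e-12 F * 2.0449 * 2.0e9 Hz
Step 3: P = 5.275842e-03 W
Step 4: P = 5.276 mW

5.276


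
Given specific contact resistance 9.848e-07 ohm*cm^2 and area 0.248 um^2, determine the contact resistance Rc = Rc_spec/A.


Step 1: Convert area to cm^2: 0.248 um^2 = 2.4800e-09 cm^2
Step 2: Rc = Rc_spec / A = 9.848e-07 / 2.4800e-09
Step 3: Rc = 3.97e+02 ohms

3.97e+02


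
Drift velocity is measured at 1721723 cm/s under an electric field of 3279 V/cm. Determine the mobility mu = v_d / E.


Step 1: mu = v_d / E
Step 2: mu = 1721723 / 3279
Step 3: mu = 525.08 cm^2/(V*s)

525.08


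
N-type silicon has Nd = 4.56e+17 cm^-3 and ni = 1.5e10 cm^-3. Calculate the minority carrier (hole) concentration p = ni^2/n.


Step 1: Since Nd >> ni, n ≈ Nd = 4.56e+17 cm^-3
Step 2: p = ni^2 / n = (1.5e10)^2 / 4.56e+17
Step 3: p = 2.25e20 / 4.56e+17 = 4.93e+02 cm^-3

4.93e+02


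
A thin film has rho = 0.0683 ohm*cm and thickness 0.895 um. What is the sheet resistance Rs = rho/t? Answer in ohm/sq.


Step 1: Convert thickness to cm: t = 0.895 um = 8.9500e-05 cm
Step 2: Rs = rho / t = 0.0683 / 8.9500e-05
Step 3: Rs = 763.1 ohm/sq

763.1


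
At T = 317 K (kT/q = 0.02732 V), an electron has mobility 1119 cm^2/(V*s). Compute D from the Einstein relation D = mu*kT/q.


Step 1: D = mu * (kT/q)
Step 2: D = 1119 * 0.02732
Step 3: D = 30.57 cm^2/s

30.57


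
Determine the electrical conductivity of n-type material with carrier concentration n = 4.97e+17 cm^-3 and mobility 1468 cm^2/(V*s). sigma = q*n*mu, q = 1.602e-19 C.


Step 1: sigma = q * n * mu
Step 2: sigma = 1.602e-19 * 4.97e+17 * 1468
Step 3: sigma = 1.169e+02 S/cm

1.169e+02


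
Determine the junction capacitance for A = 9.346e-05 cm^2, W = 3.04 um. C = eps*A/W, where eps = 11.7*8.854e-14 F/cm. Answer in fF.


Step 1: eps_Si = 11.7 * 8.854e-14 = 1.035918e-12 F/cm
Step 2: W in cm = 3.04 * 1e-4 = 3.04e-04 cm
Step 3: C = 1.035918e-12 * 9.346e-05 / 3.04e-04 = 3.184766e-13 F
Step 4: C = 318.48 fF

318.48


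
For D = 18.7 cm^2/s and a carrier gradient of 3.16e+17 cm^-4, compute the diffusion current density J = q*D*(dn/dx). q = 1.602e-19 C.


Step 1: J = q * D * (dn/dx)
Step 2: J = 1.602e-19 * 18.7 * 3.16e+17
Step 3: J = 9.47e-01 A/cm^2

9.47e-01


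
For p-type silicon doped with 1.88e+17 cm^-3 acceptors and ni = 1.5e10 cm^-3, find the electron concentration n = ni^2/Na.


Step 1: Majority hole concentration p ≈ Na = 1.88e+17 cm^-3
Step 2: n = ni^2 / Na = (1.5e10)^2 / 1.88e+17
Step 3: n = 1.20e+03 cm^-3

1.20e+03


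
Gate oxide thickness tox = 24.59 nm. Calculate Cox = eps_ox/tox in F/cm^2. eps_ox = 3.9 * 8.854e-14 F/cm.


Step 1: eps_ox = 3.9 * 8.854e-14 = 3.45306e-13 F/cm
Step 2: tox in cm = 24.59 nm * 1e-7 = 2.4590e-06 cm
Step 3: Cox = 3.45306e-13 / 2.4590e-06 = 1.40e-07 F/cm^2

1.40e-07


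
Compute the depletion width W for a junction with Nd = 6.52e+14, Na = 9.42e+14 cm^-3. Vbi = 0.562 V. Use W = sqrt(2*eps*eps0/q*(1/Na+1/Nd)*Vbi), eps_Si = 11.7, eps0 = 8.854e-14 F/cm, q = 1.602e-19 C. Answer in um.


Step 1: 1/Na + 1/Nd = 1/9.42e+14 + 1/6.52e+14 = 2.59531e-15
Step 2: 2*eps*eps0/q = 2*11.7*8.854e-14/1.602e-19 = 1.293281e+07
Step 3: W^2 = 1.293281e+07 * 2.59531e-15 * 0.562 = 1.88633e-08
Step 4: W = sqrt(1.88633e-08) = 1.373e-04 cm = 1.373 um

1.373


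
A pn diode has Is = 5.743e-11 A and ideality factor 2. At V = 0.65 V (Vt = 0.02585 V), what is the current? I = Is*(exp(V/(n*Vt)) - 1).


Step 1: V/(n*Vt) = 0.65/(2*0.02585) = 12.5725
Step 2: exp(12.5725) = 2.8851e+05
Step 3: I = 5.743e-11 * (2.8851e+05 - 1) = 1.66e-05 A

1.66e-05


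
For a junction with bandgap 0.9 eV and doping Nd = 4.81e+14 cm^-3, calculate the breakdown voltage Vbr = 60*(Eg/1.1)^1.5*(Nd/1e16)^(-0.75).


Step 1: Eg/1.1 = 0.9/1.1 = 0.818182
Step 2: (Eg/1.1)^1.5 = 0.818182^1.5 = 0.740074
Step 3: (Nd/1e16)^(-0.75) = (0.0481)^(-0.75) = 9.736238
Step 4: Vbr = 60 * 0.740074 * 9.736238 = 432.3 V

432.3


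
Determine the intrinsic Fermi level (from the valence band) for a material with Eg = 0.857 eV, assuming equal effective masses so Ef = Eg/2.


Step 1: For an intrinsic semiconductor, the Fermi level sits at midgap.
Step 2: Ef = Eg / 2 = 0.857 / 2 = 0.4285 eV

0.4285


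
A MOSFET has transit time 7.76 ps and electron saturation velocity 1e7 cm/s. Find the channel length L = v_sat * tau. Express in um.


Step 1: tau in seconds = 7.76 ps * 1e-12 = 7.7600e-12 s
Step 2: L = v_sat * tau = 1e7 * 7.7600e-12 = 7.7600e-05 cm
Step 3: L in um = 7.7600e-05 * 1e4 = 0.776 um

0.776


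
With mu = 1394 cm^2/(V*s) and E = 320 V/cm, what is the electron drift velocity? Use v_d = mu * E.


Step 1: v_d = mu * E
Step 2: v_d = 1394 * 320 = 446080
Step 3: v_d = 4.46e+05 cm/s

4.46e+05


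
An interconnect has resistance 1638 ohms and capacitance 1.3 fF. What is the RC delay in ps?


Step 1: tau = R * C
Step 2: tau = 1638 * 1.3 fF = 1638 * 1.3e-15 F
Step 3: tau = 2.1294e-12 s = 2.1294 ps

2.1294


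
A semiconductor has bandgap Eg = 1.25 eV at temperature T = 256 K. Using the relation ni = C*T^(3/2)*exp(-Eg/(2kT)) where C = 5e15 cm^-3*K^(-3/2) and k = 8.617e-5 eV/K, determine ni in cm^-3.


Step 1: Compute kT = 8.617e-5 * 256 = 0.02205952 eV
Step 2: Exponent = -Eg/(2kT) = -1.25/(2*0.02205952) = -28.33244
Step 3: T^(3/2) = 256^1.5 = 4096.00
Step 4: ni = 5e15 * 4096.00 * exp(-28.33244) = 1.02e+07 cm^-3

1.02e+07


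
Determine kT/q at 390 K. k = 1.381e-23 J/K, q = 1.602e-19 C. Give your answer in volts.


Step 1: kT = 1.381e-23 * 390 = 5.3859e-21 J
Step 2: Vt = kT/q = 5.3859e-21 / 1.602e-19
Step 3: Vt = 0.03362 V

0.03362


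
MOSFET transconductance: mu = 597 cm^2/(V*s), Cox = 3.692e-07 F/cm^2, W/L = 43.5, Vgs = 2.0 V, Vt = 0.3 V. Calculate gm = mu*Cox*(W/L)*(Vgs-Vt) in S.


Step 1: Vov = Vgs - Vt = 2.0 - 0.3 = 1.7 V
Step 2: gm = mu * Cox * (W/L) * Vov
Step 3: gm = 597 * 3.692e-07 * 43.5 * 1.7 = 1.63e-02 S

1.63e-02


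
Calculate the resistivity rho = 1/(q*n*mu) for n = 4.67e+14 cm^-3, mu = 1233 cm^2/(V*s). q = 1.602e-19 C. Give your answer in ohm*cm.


Step 1: sigma = q * n * mu = 1.602e-19 * 4.67e+14 * 1233 = 9.22449e-02 S/cm
Step 2: rho = 1 / sigma = 1 / 9.22449e-02 = 10.84 ohm*cm

10.84


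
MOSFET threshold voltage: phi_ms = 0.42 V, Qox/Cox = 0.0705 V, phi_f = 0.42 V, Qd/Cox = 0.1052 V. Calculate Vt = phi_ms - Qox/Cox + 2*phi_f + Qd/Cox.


Step 1: Vt = phi_ms - Qox/Cox + 2*phi_f + Qd/Cox
Step 2: Vt = 0.42 - 0.0705 + 2*0.42 + 0.1052
Step 3: Vt = 0.42 - 0.0705 + 0.84 + 0.1052
Step 4: Vt = 1.2947 V

1.2947


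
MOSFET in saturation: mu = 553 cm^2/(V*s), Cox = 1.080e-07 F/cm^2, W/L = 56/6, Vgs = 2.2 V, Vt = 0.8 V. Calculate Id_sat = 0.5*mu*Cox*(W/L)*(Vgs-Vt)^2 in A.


Step 1: Overdrive voltage Vov = Vgs - Vt = 2.2 - 0.8 = 1.4 V
Step 2: W/L = 56/6 = 9.33333
Step 3: Id = 0.5 * 553 * 1.080e-07 * 9.33333 * 1.4^2
Step 4: Id = 5.46e-04 A

5.46e-04


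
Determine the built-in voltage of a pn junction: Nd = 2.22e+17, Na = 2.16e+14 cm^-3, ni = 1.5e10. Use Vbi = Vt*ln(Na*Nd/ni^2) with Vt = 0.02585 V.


Step 1: Compute Na*Nd/ni^2 = 2.16e+14 * 2.22e+17 / (1.5e10)^2 = 2.1312e+11
Step 2: ln(2.1312e+11) = 26.0851
Step 3: Vbi = 0.02585 * 26.0851 = 0.674 V

0.674


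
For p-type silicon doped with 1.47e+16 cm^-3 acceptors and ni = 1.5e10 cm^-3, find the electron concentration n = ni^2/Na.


Step 1: Majority hole concentration p ≈ Na = 1.47e+16 cm^-3
Step 2: n = ni^2 / Na = (1.5e10)^2 / 1.47e+16
Step 3: n = 1.53e+04 cm^-3

1.53e+04


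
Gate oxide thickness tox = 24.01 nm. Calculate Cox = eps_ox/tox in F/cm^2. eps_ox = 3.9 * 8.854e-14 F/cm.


Step 1: eps_ox = 3.9 * 8.854e-14 = 3.45306e-13 F/cm
Step 2: tox in cm = 24.01 nm * 1e-7 = 2.4010e-06 cm
Step 3: Cox = 3.45306e-13 / 2.4010e-06 = 1.44e-07 F/cm^2

1.44e-07


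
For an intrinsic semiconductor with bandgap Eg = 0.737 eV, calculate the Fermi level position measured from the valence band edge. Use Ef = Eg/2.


Step 1: For an intrinsic semiconductor, the Fermi level sits at midgap.
Step 2: Ef = Eg / 2 = 0.737 / 2 = 0.3685 eV

0.3685


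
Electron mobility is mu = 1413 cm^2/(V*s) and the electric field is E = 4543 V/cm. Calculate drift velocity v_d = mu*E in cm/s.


Step 1: v_d = mu * E
Step 2: v_d = 1413 * 4543 = 6419259
Step 3: v_d = 6.42e+06 cm/s

6.42e+06


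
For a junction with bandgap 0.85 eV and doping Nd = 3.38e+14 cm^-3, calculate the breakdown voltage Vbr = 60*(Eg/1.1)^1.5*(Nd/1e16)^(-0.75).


Step 1: Eg/1.1 = 0.85/1.1 = 0.772727
Step 2: (Eg/1.1)^1.5 = 0.772727^1.5 = 0.679265
Step 3: (Nd/1e16)^(-0.75) = (0.0338)^(-0.75) = 12.685643
Step 4: Vbr = 60 * 0.679265 * 12.685643 = 517.0 V

517.0


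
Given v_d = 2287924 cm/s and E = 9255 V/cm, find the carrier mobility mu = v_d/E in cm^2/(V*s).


Step 1: mu = v_d / E
Step 2: mu = 2287924 / 9255
Step 3: mu = 247.21 cm^2/(V*s)

247.21


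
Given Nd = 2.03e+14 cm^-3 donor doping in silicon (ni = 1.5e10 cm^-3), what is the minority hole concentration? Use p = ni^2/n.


Step 1: Since Nd >> ni, n ≈ Nd = 2.03e+14 cm^-3
Step 2: p = ni^2 / n = (1.5e10)^2 / 2.03e+14
Step 3: p = 2.25e20 / 2.03e+14 = 1.11e+06 cm^-3

1.11e+06


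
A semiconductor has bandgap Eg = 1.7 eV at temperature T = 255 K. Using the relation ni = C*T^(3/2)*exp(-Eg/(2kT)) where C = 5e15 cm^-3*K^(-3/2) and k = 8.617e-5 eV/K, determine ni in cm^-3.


Step 1: Compute kT = 8.617e-5 * 255 = 0.02197335 eV
Step 2: Exponent = -Eg/(2kT) = -1.7/(2*0.02197335) = -38.68322
Step 3: T^(3/2) = 255^1.5 = 4072.02
Step 4: ni = 5e15 * 4072.02 * exp(-38.68322) = 3.23e+02 cm^-3

3.23e+02


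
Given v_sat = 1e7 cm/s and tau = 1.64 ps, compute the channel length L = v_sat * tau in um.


Step 1: tau in seconds = 1.64 ps * 1e-12 = 1.6400e-12 s
Step 2: L = v_sat * tau = 1e7 * 1.6400e-12 = 1.6400e-05 cm
Step 3: L in um = 1.6400e-05 * 1e4 = 0.164 um

0.164


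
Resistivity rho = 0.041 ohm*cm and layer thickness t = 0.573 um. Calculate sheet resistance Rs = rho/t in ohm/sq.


Step 1: Convert thickness to cm: t = 0.573 um = 5.7300e-05 cm
Step 2: Rs = rho / t = 0.041 / 5.7300e-05
Step 3: Rs = 715.5 ohm/sq

715.5


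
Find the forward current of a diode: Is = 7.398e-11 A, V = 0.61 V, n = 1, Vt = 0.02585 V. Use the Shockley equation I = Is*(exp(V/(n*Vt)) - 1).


Step 1: V/(n*Vt) = 0.61/(1*0.02585) = 23.5977
Step 2: exp(23.5977) = 1.7715e+10
Step 3: I = 7.398e-11 * (1.7715e+10 - 1) = 1.31e+00 A

1.31e+00


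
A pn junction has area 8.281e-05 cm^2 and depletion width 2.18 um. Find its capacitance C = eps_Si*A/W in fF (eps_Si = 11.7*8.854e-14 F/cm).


Step 1: eps_Si = 11.7 * 8.854e-14 = 1.035918e-12 F/cm
Step 2: W in cm = 2.18 * 1e-4 = 2.18e-04 cm
Step 3: C = 1.035918e-12 * 8.281e-05 / 2.18e-04 = 3.935063e-13 F
Step 4: C = 393.51 fF

393.51


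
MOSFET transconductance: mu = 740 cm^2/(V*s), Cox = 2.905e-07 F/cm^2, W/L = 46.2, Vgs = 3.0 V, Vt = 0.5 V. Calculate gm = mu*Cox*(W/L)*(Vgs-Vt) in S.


Step 1: Vov = Vgs - Vt = 3.0 - 0.5 = 2.5 V
Step 2: gm = mu * Cox * (W/L) * Vov
Step 3: gm = 740 * 2.905e-07 * 46.2 * 2.5 = 2.48e-02 S

2.48e-02


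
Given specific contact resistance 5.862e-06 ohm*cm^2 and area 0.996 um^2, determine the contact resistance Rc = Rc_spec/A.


Step 1: Convert area to cm^2: 0.996 um^2 = 9.9600e-09 cm^2
Step 2: Rc = Rc_spec / A = 5.862e-06 / 9.9600e-09
Step 3: Rc = 5.89e+02 ohms

5.89e+02


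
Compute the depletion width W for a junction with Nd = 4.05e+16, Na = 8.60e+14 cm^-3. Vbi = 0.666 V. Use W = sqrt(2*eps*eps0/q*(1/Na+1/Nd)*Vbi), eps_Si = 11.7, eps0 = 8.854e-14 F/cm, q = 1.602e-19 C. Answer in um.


Step 1: 1/Na + 1/Nd = 1/8.60e+14 + 1/4.05e+16 = 1.18748e-15
Step 2: 2*eps*eps0/q = 2*11.7*8.854e-14/1.602e-19 = 1.293281e+07
Step 3: W^2 = 1.293281e+07 * 1.18748e-15 * 0.666 = 1.02281e-08
Step 4: W = sqrt(1.02281e-08) = 1.011e-04 cm = 1.011 um

1.011


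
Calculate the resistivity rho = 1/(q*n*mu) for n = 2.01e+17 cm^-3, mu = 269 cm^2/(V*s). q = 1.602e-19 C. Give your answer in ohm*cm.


Step 1: sigma = q * n * mu = 1.602e-19 * 2.01e+17 * 269 = 8.66185e+00 S/cm
Step 2: rho = 1 / sigma = 1 / 8.66185e+00 = 0.1154 ohm*cm

0.1154


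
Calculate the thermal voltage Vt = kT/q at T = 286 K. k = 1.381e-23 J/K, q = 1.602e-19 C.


Step 1: kT = 1.381e-23 * 286 = 3.94966e-21 J
Step 2: Vt = kT/q = 3.94966e-21 / 1.602e-19
Step 3: Vt = 0.02465 V

0.02465


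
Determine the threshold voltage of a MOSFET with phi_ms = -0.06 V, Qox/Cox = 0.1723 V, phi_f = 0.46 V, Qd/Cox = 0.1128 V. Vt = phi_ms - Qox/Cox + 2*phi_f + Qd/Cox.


Step 1: Vt = phi_ms - Qox/Cox + 2*phi_f + Qd/Cox
Step 2: Vt = -0.06 - 0.1723 + 2*0.46 + 0.1128
Step 3: Vt = -0.06 - 0.1723 + 0.92 + 0.1128
Step 4: Vt = 0.8005 V

0.8005


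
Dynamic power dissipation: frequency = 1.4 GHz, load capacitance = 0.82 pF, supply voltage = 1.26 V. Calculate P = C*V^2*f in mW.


Step 1: V^2 = 1.26^2 = 1.5876 V^2
Step 2: P = C*V^2*f = 0.82e-12 F * 1.5876 * 1.4e9 Hz
Step 3: P = 1.8225648e-03 W
Step 4: P = 1.823 mW

1.823


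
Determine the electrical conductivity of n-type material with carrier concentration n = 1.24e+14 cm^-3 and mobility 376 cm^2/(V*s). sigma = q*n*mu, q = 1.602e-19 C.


Step 1: sigma = q * n * mu
Step 2: sigma = 1.602e-19 * 1.24e+14 * 376
Step 3: sigma = 7.469e-03 S/cm

7.469e-03


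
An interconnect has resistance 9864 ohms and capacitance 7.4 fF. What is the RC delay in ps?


Step 1: tau = R * C
Step 2: tau = 9864 * 7.4 fF = 9864 * 7.4e-15 F
Step 3: tau = 7.29936e-11 s = 72.9936 ps

72.9936


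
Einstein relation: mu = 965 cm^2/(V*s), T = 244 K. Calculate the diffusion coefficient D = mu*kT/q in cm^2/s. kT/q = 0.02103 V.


Step 1: D = mu * (kT/q)
Step 2: D = 965 * 0.02103
Step 3: D = 20.29 cm^2/s

20.29


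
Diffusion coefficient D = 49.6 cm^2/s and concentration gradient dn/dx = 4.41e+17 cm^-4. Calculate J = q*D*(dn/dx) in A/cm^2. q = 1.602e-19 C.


Step 1: J = q * D * (dn/dx)
Step 2: J = 1.602e-19 * 49.6 * 4.41e+17
Step 3: J = 3.50e+00 A/cm^2

3.50e+00


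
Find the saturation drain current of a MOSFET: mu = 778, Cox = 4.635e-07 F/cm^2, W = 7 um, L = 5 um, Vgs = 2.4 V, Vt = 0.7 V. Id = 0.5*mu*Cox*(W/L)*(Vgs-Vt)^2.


Step 1: Overdrive voltage Vov = Vgs - Vt = 2.4 - 0.7 = 1.7 V
Step 2: W/L = 7/5 = 1.4
Step 3: Id = 0.5 * 778 * 4.635e-07 * 1.4 * 1.7^2
Step 4: Id = 7.29e-04 A

7.29e-04


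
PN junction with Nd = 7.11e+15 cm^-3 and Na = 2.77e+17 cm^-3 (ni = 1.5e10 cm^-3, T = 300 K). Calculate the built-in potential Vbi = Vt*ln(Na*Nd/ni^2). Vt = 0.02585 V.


Step 1: Compute Na*Nd/ni^2 = 2.77e+17 * 7.11e+15 / (1.5e10)^2 = 8.7532e+12
Step 2: ln(8.7532e+12) = 29.8004
Step 3: Vbi = 0.02585 * 29.8004 = 0.77 V

0.77


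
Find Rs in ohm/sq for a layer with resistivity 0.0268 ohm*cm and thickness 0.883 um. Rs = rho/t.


Step 1: Convert thickness to cm: t = 0.883 um = 8.8300e-05 cm
Step 2: Rs = rho / t = 0.0268 / 8.8300e-05
Step 3: Rs = 303.5 ohm/sq

303.5


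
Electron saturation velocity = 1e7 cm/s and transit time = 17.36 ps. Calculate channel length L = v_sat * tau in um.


Step 1: tau in seconds = 17.36 ps * 1e-12 = 1.7360e-11 s
Step 2: L = v_sat * tau = 1e7 * 1.7360e-11 = 1.7360e-04 cm
Step 3: L in um = 1.7360e-04 * 1e4 = 1.736 um

1.736


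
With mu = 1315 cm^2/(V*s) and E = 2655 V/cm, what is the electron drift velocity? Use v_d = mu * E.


Step 1: v_d = mu * E
Step 2: v_d = 1315 * 2655 = 3491325
Step 3: v_d = 3.49e+06 cm/s

3.49e+06


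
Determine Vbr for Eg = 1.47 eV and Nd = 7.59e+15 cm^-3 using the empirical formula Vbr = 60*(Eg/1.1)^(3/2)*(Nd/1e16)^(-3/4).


Step 1: Eg/1.1 = 1.47/1.1 = 1.336364
Step 2: (Eg/1.1)^1.5 = 1.336364^1.5 = 1.544853
Step 3: (Nd/1e16)^(-0.75) = (0.759)^(-0.75) = 1.229755
Step 4: Vbr = 60 * 1.544853 * 1.229755 = 114.0 V

114.0


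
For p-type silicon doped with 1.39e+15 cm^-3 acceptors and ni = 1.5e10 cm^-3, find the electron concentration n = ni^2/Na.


Step 1: Majority hole concentration p ≈ Na = 1.39e+15 cm^-3
Step 2: n = ni^2 / Na = (1.5e10)^2 / 1.39e+15
Step 3: n = 1.62e+05 cm^-3

1.62e+05


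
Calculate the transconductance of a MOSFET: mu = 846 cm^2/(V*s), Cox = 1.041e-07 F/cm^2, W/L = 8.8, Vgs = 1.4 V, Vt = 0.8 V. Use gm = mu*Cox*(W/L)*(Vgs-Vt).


Step 1: Vov = Vgs - Vt = 1.4 - 0.8 = 0.6 V
Step 2: gm = mu * Cox * (W/L) * Vov
Step 3: gm = 846 * 1.041e-07 * 8.8 * 0.6 = 4.65e-04 S

4.65e-04


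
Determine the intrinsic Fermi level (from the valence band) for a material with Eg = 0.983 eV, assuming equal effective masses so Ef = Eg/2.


Step 1: For an intrinsic semiconductor, the Fermi level sits at midgap.
Step 2: Ef = Eg / 2 = 0.983 / 2 = 0.4915 eV

0.4915


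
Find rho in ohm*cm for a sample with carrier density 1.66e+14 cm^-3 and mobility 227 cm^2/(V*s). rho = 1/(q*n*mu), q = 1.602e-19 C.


Step 1: sigma = q * n * mu = 1.602e-19 * 1.66e+14 * 227 = 6.03666e-03 S/cm
Step 2: rho = 1 / sigma = 1 / 6.03666e-03 = 165.7 ohm*cm

165.7


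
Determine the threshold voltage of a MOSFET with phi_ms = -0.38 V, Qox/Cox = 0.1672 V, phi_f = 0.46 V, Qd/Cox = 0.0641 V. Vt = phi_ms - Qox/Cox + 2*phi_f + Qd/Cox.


Step 1: Vt = phi_ms - Qox/Cox + 2*phi_f + Qd/Cox
Step 2: Vt = -0.38 - 0.1672 + 2*0.46 + 0.0641
Step 3: Vt = -0.38 - 0.1672 + 0.92 + 0.0641
Step 4: Vt = 0.4369 V

0.4369


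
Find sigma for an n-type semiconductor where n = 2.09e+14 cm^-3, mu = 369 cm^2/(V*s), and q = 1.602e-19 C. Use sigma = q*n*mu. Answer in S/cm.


Step 1: sigma = q * n * mu
Step 2: sigma = 1.602e-19 * 2.09e+14 * 369
Step 3: sigma = 1.235e-02 S/cm

1.235e-02


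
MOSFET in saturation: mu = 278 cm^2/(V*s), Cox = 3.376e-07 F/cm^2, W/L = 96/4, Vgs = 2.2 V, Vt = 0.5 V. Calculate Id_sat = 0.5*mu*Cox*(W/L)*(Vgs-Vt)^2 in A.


Step 1: Overdrive voltage Vov = Vgs - Vt = 2.2 - 0.5 = 1.7 V
Step 2: W/L = 96/4 = 24
Step 3: Id = 0.5 * 278 * 3.376e-07 * 24 * 1.7^2
Step 4: Id = 3.25e-03 A

3.25e-03


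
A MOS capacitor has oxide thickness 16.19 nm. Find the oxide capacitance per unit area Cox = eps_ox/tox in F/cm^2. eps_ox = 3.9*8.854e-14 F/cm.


Step 1: eps_ox = 3.9 * 8.854e-14 = 3.45306e-13 F/cm
Step 2: tox in cm = 16.19 nm * 1e-7 = 1.6190e-06 cm
Step 3: Cox = 3.45306e-13 / 1.6190e-06 = 2.13e-07 F/cm^2

2.13e-07


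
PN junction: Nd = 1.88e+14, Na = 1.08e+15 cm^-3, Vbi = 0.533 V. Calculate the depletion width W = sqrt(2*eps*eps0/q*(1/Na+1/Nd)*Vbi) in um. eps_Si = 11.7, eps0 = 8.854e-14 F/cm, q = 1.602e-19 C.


Step 1: 1/Na + 1/Nd = 1/1.08e+15 + 1/1.88e+14 = 6.24507e-15
Step 2: 2*eps*eps0/q = 2*11.7*8.854e-14/1.602e-19 = 1.293281e+07
Step 3: W^2 = 1.293281e+07 * 6.24507e-15 * 0.533 = 4.30484e-08
Step 4: W = sqrt(4.30484e-08) = 2.075e-04 cm = 2.075 um

2.075


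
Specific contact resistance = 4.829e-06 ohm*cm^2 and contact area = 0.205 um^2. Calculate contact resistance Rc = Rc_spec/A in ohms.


Step 1: Convert area to cm^2: 0.205 um^2 = 2.0500e-09 cm^2
Step 2: Rc = Rc_spec / A = 4.829e-06 / 2.0500e-09
Step 3: Rc = 2.36e+03 ohms

2.36e+03


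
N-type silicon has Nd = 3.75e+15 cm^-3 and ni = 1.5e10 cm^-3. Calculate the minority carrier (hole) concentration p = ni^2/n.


Step 1: Since Nd >> ni, n ≈ Nd = 3.75e+15 cm^-3
Step 2: p = ni^2 / n = (1.5e10)^2 / 3.75e+15
Step 3: p = 2.25e20 / 3.75e+15 = 6.00e+04 cm^-3

6.00e+04


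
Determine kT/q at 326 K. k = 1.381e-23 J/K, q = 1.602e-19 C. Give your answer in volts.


Step 1: kT = 1.381e-23 * 326 = 4.50206e-21 J
Step 2: Vt = kT/q = 4.50206e-21 / 1.602e-19
Step 3: Vt = 0.0281 V

0.0281


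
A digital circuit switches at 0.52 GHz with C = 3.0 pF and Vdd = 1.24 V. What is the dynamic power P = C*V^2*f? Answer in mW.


Step 1: V^2 = 1.24^2 = 1.5376 V^2
Step 2: P = C*V^2*f = 3.0e-12 F * 1.5376 * 0.52e9 Hz
Step 3: P = 2.398656e-03 W
Step 4: P = 2.399 mW

2.399


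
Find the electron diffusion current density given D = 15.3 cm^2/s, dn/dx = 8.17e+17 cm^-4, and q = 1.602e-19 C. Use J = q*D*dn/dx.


Step 1: J = q * D * (dn/dx)
Step 2: J = 1.602e-19 * 15.3 * 8.17e+17
Step 3: J = 2.00e+00 A/cm^2

2.00e+00


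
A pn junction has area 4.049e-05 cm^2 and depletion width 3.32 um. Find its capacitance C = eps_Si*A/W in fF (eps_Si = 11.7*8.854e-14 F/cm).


Step 1: eps_Si = 11.7 * 8.854e-14 = 1.035918e-12 F/cm
Step 2: W in cm = 3.32 * 1e-4 = 3.32e-04 cm
Step 3: C = 1.035918e-12 * 4.049e-05 / 3.32e-04 = 1.263383e-13 F
Step 4: C = 126.34 fF

126.34


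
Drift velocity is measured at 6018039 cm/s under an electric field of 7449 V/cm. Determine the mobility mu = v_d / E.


Step 1: mu = v_d / E
Step 2: mu = 6018039 / 7449
Step 3: mu = 807.9 cm^2/(V*s)

807.9


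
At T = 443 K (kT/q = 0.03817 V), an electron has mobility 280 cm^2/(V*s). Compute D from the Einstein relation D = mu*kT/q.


Step 1: D = mu * (kT/q)
Step 2: D = 280 * 0.03817
Step 3: D = 10.69 cm^2/s

10.69


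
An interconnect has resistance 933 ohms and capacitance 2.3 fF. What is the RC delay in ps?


Step 1: tau = R * C
Step 2: tau = 933 * 2.3 fF = 933 * 2.3e-15 F
Step 3: tau = 2.1459e-12 s = 2.1459 ps

2.1459


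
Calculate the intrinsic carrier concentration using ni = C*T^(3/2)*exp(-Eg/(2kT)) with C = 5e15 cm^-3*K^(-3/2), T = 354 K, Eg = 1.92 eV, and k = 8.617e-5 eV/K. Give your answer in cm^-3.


Step 1: Compute kT = 8.617e-5 * 354 = 0.03050418 eV
Step 2: Exponent = -Eg/(2kT) = -1.92/(2*0.03050418) = -31.47110
Step 3: T^(3/2) = 354^1.5 = 6660.47
Step 4: ni = 5e15 * 6660.47 * exp(-31.47110) = 7.16e+05 cm^-3

7.16e+05


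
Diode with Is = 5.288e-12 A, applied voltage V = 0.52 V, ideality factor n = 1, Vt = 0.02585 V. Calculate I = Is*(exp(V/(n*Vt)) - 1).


Step 1: V/(n*Vt) = 0.52/(1*0.02585) = 20.1161
Step 2: exp(20.1161) = 5.4489e+08
Step 3: I = 5.288e-12 * (5.4489e+08 - 1) = 2.88e-03 A

2.88e-03


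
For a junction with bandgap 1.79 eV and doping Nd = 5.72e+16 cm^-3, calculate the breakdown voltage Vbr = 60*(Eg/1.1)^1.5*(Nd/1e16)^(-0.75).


Step 1: Eg/1.1 = 1.79/1.1 = 1.627273
Step 2: (Eg/1.1)^1.5 = 1.627273^1.5 = 2.075824
Step 3: (Nd/1e16)^(-0.75) = (5.72)^(-0.75) = 0.270367
Step 4: Vbr = 60 * 2.075824 * 0.270367 = 33.7 V

33.7


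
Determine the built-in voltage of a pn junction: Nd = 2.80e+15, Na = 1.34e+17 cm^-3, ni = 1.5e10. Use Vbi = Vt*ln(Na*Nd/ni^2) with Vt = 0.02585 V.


Step 1: Compute Na*Nd/ni^2 = 1.34e+17 * 2.80e+15 / (1.5e10)^2 = 1.6676e+12
Step 2: ln(1.6676e+12) = 28.1424
Step 3: Vbi = 0.02585 * 28.1424 = 0.727 V

0.727


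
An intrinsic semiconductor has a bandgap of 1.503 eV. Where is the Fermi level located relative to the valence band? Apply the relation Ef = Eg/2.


Step 1: For an intrinsic semiconductor, the Fermi level sits at midgap.
Step 2: Ef = Eg / 2 = 1.503 / 2 = 0.7515 eV

0.7515


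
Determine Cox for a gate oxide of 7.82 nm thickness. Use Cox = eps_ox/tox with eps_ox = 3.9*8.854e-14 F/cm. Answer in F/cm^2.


Step 1: eps_ox = 3.9 * 8.854e-14 = 3.45306e-13 F/cm
Step 2: tox in cm = 7.82 nm * 1e-7 = 7.8200e-07 cm
Step 3: Cox = 3.45306e-13 / 7.8200e-07 = 4.42e-07 F/cm^2

4.42e-07


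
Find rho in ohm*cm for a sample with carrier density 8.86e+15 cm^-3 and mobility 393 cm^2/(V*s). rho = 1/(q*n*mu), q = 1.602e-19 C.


Step 1: sigma = q * n * mu = 1.602e-19 * 8.86e+15 * 393 = 5.57813e-01 S/cm
Step 2: rho = 1 / sigma = 1 / 5.57813e-01 = 1.793 ohm*cm

1.793


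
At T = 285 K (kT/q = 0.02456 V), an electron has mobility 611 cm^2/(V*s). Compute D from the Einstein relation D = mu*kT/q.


Step 1: D = mu * (kT/q)
Step 2: D = 611 * 0.02456
Step 3: D = 15.01 cm^2/s

15.01


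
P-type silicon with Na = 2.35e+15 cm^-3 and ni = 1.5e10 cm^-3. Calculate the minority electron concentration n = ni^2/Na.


Step 1: Majority hole concentration p ≈ Na = 2.35e+15 cm^-3
Step 2: n = ni^2 / Na = (1.5e10)^2 / 2.35e+15
Step 3: n = 9.57e+04 cm^-3

9.57e+04


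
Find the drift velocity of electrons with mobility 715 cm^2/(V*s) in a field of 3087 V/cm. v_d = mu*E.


Step 1: v_d = mu * E
Step 2: v_d = 715 * 3087 = 2207205
Step 3: v_d = 2.21e+06 cm/s

2.21e+06


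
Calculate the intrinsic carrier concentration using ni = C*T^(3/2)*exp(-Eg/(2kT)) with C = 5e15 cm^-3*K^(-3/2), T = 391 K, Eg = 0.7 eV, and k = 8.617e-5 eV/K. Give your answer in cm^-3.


Step 1: Compute kT = 8.617e-5 * 391 = 0.03369247 eV
Step 2: Exponent = -Eg/(2kT) = -0.7/(2*0.03369247) = -10.38808
Step 3: T^(3/2) = 391^1.5 = 7731.52
Step 4: ni = 5e15 * 7731.52 * exp(-10.38808) = 1.19e+15 cm^-3

1.19e+15


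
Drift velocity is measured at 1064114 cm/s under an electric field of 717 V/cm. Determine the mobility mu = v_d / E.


Step 1: mu = v_d / E
Step 2: mu = 1064114 / 717
Step 3: mu = 1484.12 cm^2/(V*s)

1484.12


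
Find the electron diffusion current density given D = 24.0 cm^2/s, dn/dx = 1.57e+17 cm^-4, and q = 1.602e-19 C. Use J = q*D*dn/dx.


Step 1: J = q * D * (dn/dx)
Step 2: J = 1.602e-19 * 24.0 * 1.57e+17
Step 3: J = 6.04e-01 A/cm^2

6.04e-01


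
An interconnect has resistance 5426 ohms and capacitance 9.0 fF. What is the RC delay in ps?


Step 1: tau = R * C
Step 2: tau = 5426 * 9.0 fF = 5426 * 9.0e-15 F
Step 3: tau = 4.8834e-11 s = 48.834 ps

48.834


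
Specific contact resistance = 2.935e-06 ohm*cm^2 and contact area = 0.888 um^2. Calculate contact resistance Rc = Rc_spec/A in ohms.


Step 1: Convert area to cm^2: 0.888 um^2 = 8.8800e-09 cm^2
Step 2: Rc = Rc_spec / A = 2.935e-06 / 8.8800e-09
Step 3: Rc = 3.31e+02 ohms

3.31e+02


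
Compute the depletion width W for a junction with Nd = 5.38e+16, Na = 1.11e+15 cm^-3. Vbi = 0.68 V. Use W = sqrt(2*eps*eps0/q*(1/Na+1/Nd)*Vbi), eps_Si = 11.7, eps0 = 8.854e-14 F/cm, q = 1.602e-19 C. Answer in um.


Step 1: 1/Na + 1/Nd = 1/1.11e+15 + 1/5.38e+16 = 9.19488e-16
Step 2: 2*eps*eps0/q = 2*11.7*8.854e-14/1.602e-19 = 1.293281e+07
Step 3: W^2 = 1.293281e+07 * 9.19488e-16 * 0.68 = 8.08626e-09
Step 4: W = sqrt(8.08626e-09) = 8.992e-05 cm = 0.8992 um

0.8992


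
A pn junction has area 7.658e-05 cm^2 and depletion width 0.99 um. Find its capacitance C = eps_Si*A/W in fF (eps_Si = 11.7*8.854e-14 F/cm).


Step 1: eps_Si = 11.7 * 8.854e-14 = 1.035918e-12 F/cm
Step 2: W in cm = 0.99 * 1e-4 = 9.90e-05 cm
Step 3: C = 1.035918e-12 * 7.658e-05 / 9.90e-05 = 8.013192e-13 F
Step 4: C = 801.32 fF

801.32


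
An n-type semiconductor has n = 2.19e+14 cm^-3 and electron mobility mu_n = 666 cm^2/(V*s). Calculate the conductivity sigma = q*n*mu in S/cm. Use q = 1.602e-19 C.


Step 1: sigma = q * n * mu
Step 2: sigma = 1.602e-19 * 2.19e+14 * 666
Step 3: sigma = 2.337e-02 S/cm

2.337e-02
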